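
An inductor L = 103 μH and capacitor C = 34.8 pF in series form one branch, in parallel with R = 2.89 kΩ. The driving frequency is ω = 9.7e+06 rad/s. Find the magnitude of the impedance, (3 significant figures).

1620 Ω

X_L = ωL = 999 Ω
X_C = 1/(ωC) = 2960 Ω
Branch 1: Z₁ = R = 2890 Ω
Branch 2 (series LC): Z₂ = j(X_L − X_C) = −j1960 Ω
Parallel: Z = Z₁Z₂/(Z₁+Z₂), |Z| = 1620 Ω, ∠Z = -55.8°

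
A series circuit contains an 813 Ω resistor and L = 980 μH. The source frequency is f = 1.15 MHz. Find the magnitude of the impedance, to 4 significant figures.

7128 Ω

ω = 2πf = 7.226e+06 rad/s
X_L = ωL = 7081 Ω
Z = 813.0 + j7081 Ω
|Z| = √(813.0² + 7081²) = 7128 Ω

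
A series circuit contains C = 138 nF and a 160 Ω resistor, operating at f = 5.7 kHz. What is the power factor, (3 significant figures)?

0.620

ω = 2πf = 35810 rad/s
X_C = 1/(ωC) = 202 Ω
Z = 160 − j202 Ω
|Z| = √(160² + 202²) = 258 Ω
∠Z = arctan(-202/160) = -51.7°
cos φ = cos(-51.7°) = 0.620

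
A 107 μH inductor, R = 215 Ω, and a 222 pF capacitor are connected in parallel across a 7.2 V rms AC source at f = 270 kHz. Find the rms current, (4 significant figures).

ω = 2πf = 1.696e+06 rad/s
X_L = ωL = 181.5 Ω
X_C = 1/(ωC) = 2655 Ω
Parallel: admittances add. Y = 1/R + 1/(jωL) + jωC
Y = (0.004651 − j0.005132) S
|Y| = 0.006926 S → |Z| = 1/|Y| = 144.4 Ω, ∠Z = −∠Y = 47.82°
I = V/|Z| = 7.2/144.4 = 49.87 mA

49.87 mA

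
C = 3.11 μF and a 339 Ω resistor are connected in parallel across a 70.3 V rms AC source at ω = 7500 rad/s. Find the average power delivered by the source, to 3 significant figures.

X_C = 1/(ωC) = 42.9 Ω
Parallel: admittances add. Y = 1/R + jωC
Y = (0.00295 + j0.0233) S
|Y| = 0.0235 S → |Z| = 1/|Y| = 42.5 Ω, ∠Z = −∠Y = -82.8°
I = V/|Z| = 1.65 A
P = VI cos φ = 70.3 × 1.65 × cos(-82.8°) = 14.6 W

14.6 W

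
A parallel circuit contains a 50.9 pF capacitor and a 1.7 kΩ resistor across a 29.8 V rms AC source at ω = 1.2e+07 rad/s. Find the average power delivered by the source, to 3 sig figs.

X_C = 1/(ωC) = 1640 Ω
Parallel: admittances add. Y = 1/R + jωC
Y = (0.000588 + j0.000611) S
|Y| = 0.000848 S → |Z| = 1/|Y| = 1180 Ω, ∠Z = −∠Y = -46.1°
I = V/|Z| = 25.3 mA
P = VI cos φ = 29.8 × 0.0253 × cos(-46.1°) = 522 mW

522 mW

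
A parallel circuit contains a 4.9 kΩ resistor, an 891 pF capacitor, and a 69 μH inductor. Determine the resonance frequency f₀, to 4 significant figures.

641.9 kHz

ω₀ = 1/√(LC) = 1/√(6.9e-05 × 8.91e-10) = 4.033e+06 rad/s
f₀ = ω₀/(2π) = 641.9 kHz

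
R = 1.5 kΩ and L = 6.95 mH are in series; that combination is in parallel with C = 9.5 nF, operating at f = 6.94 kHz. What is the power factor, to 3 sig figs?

0.914

ω = 2πf = 43610 rad/s
X_L = ωL = 303 Ω
X_C = 1/(ωC) = 2410 Ω
Branch 1 (R+jX_L): Z₁ = 1500 + j303 Ω, |Z₁| = 1530 Ω
Branch 2 (−jX_C): Z₂ = −j2410 Ω
Parallel: Z = Z₁Z₂/(Z₁+Z₂), |Z| = 1430 Ω, ∠Z = -24.0°
cos φ = cos(-24.0°) = 0.914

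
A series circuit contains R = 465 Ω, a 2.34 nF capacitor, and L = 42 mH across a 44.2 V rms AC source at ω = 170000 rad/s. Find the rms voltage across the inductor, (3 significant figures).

67.9 V

X_L = ωL = 7140 Ω
X_C = 1/(ωC) = 2510 Ω
Net reactance X = X_L − X_C = 4630 Ω
Z = 465 + j4630 Ω
|Z| = √(465² + 4630²) = 4650 Ω
I = V/|Z| = 9.51 mA
V_L = I·|Z_L| = 0.00951 × 7140 = 67.9 V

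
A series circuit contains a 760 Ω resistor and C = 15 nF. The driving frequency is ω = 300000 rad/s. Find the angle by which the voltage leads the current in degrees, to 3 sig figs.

X_C = 1/(ωC) = 222 Ω
Z = 760 − j222 Ω
|Z| = √(760² + 222²) = 792 Ω
∠Z = arctan(-222/760) = -16.3°

-16.3°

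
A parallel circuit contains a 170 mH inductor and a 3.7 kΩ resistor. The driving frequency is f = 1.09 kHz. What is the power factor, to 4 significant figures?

ω = 2πf = 6849 rad/s
X_L = ωL = 1164 Ω
Parallel: admittances add. Y = 1/R + 1/(jωL)
Y = (0.0002703 − j0.0008589) S
|Y| = 0.0009004 S → |Z| = 1/|Y| = 1111 Ω, ∠Z = −∠Y = 72.53°
cos φ = cos(72.53°) = 0.3002

0.3002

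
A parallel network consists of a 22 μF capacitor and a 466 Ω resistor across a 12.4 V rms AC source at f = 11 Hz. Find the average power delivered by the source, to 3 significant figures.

330 mW

ω = 2πf = 69.12 rad/s
X_C = 1/(ωC) = 658 Ω
Parallel: admittances add. Y = 1/R + jωC
Y = (0.00215 + j0.00152) S
|Y| = 0.00263 S → |Z| = 1/|Y| = 380 Ω, ∠Z = −∠Y = -35.3°
I = V/|Z| = 32.6 mA
P = VI cos φ = 12.4 × 0.0326 × cos(-35.3°) = 330 mW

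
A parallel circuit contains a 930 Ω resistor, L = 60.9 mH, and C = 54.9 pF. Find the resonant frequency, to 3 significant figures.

87.0 kHz

ω₀ = 1/√(LC) = 1/√(0.0609 × 5.49e-11) = 546900 rad/s
f₀ = ω₀/(2π) = 87.0 kHz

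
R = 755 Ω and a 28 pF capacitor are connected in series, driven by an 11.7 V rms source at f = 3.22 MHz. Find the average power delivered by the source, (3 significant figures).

28.0 mW

ω = 2πf = 2.023e+07 rad/s
X_C = 1/(ωC) = 1770 Ω
Z = 755 − j1770 Ω
|Z| = √(755² + 1770²) = 1920 Ω
∠Z = arctan(-1770/755) = -66.8°
I = V/|Z| = 6.09 mA
P = VI cos φ = 11.7 × 0.00609 × cos(-66.8°) = 28.0 mW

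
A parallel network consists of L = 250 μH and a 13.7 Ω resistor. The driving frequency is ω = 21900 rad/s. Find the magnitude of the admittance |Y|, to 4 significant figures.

196.7 mS

X_L = ωL = 5.475 Ω
Parallel: admittances add. Y = 1/R + 1/(jωL)
Y = (0.07299 − j0.1826) S
|Y| = 0.1967 S → |Z| = 1/|Y| = 5.084 Ω, ∠Z = −∠Y = 68.22°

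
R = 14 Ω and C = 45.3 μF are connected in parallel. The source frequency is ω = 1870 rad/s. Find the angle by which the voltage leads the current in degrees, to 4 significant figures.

-49.86°

X_C = 1/(ωC) = 11.80 Ω
Parallel: admittances add. Y = 1/R + jωC
Y = (0.07143 + j0.08471) S
|Y| = 0.1108 S → |Z| = 1/|Y| = 9.025 Ω, ∠Z = −∠Y = -49.86°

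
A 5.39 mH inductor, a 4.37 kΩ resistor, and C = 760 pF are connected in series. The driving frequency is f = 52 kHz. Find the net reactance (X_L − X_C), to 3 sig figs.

ω = 2πf = 326700 rad/s
X_L = ωL = 1760 Ω
X_C = 1/(ωC) = 4030 Ω
X = 1760 − 4030 = -2270 Ω

-2270 Ω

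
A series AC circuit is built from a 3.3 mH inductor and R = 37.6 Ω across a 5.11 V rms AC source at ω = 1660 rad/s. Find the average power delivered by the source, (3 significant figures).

680 mW

X_L = ωL = 5.48 Ω
Z = 37.6 + j5.48 Ω
|Z| = √(37.6² + 5.48²) = 38.0 Ω
∠Z = arctan(5.48/37.6) = 8.29°
I = V/|Z| = 134 mA
P = VI cos φ = 5.11 × 0.134 × cos(8.29°) = 680 mW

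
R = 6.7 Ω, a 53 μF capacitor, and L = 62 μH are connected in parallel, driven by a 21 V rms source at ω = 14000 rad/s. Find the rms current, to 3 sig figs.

X_L = ωL = 0.868 Ω
X_C = 1/(ωC) = 1.35 Ω
Parallel: admittances add. Y = 1/R + 1/(jωL) + jωC
Y = (0.149 − j0.410) S
|Y| = 0.436 S → |Z| = 1/|Y| = 2.29 Ω, ∠Z = −∠Y = 70.0°
I = V/|Z| = 21/2.29 = 9.16 A

9.16 A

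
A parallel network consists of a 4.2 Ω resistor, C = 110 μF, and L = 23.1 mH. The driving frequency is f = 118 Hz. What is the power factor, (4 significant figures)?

0.9953

ω = 2πf = 741.4 rad/s
X_L = ωL = 17.13 Ω
X_C = 1/(ωC) = 12.26 Ω
Parallel: admittances add. Y = 1/R + 1/(jωL) + jωC
Y = (0.2381 + j0.02317) S
|Y| = 0.2392 S → |Z| = 1/|Y| = 4.180 Ω, ∠Z = −∠Y = -5.558°
cos φ = cos(-5.558°) = 0.9953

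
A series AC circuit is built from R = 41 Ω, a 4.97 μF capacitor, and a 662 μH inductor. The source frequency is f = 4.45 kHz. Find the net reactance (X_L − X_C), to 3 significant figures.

11.3 Ω

ω = 2πf = 27960 rad/s
X_L = ωL = 18.5 Ω
X_C = 1/(ωC) = 7.20 Ω
X = 18.5 − 7.20 = 11.3 Ω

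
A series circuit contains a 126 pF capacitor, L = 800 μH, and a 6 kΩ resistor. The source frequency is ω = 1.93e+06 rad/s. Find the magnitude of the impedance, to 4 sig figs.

X_L = ωL = 1544 Ω
X_C = 1/(ωC) = 4112 Ω
Net reactance X = X_L − X_C = -2568 Ω
Z = 6000 − j2568 Ω
|Z| = √(6000² + 2568²) = 6527 Ω

6527 Ω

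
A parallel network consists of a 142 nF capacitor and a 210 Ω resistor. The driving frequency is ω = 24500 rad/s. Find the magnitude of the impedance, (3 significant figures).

170 Ω

X_C = 1/(ωC) = 287 Ω
Parallel: admittances add. Y = 1/R + jωC
Y = (0.00476 + j0.00348) S
|Y| = 0.00590 S → |Z| = 1/|Y| = 170 Ω, ∠Z = −∠Y = -36.2°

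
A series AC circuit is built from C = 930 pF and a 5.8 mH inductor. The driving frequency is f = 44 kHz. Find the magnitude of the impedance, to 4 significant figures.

ω = 2πf = 276500 rad/s
X_L = ωL = 1603 Ω
X_C = 1/(ωC) = 3889 Ω
Net reactance X = X_L − X_C = -2286 Ω
Z = − j2286 Ω
|Z| = √(0² + 2286²) = 2286 Ω

2286 Ω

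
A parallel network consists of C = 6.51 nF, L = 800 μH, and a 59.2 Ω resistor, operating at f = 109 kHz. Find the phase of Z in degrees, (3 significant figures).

ω = 2πf = 684900 rad/s
X_L = ωL = 548 Ω
X_C = 1/(ωC) = 224 Ω
Parallel: admittances add. Y = 1/R + 1/(jωL) + jωC
Y = (0.0169 + j0.00263) S
|Y| = 0.0171 S → |Z| = 1/|Y| = 58.5 Ω, ∠Z = −∠Y = -8.86°

-8.86°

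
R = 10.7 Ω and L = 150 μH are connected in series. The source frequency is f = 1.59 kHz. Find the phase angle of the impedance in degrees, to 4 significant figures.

7.972°

ω = 2πf = 9990 rad/s
X_L = ωL = 1.499 Ω
Z = 10.70 + j1.499 Ω
|Z| = √(10.70² + 1.499²) = 10.80 Ω
∠Z = arctan(1.499/10.70) = 7.972°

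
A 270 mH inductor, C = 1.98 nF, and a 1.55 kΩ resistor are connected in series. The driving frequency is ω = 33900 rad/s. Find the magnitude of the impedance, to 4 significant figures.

X_L = ωL = 9153 Ω
X_C = 1/(ωC) = 14900 Ω
Net reactance X = X_L − X_C = -5745 Ω
Z = 1550 − j5745 Ω
|Z| = √(1550² + 5745²) = 5951 Ω

5951 Ω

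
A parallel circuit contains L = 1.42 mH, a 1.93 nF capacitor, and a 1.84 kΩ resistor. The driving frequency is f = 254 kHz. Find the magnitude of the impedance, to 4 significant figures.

ω = 2πf = 1.596e+06 rad/s
X_L = ωL = 2266 Ω
X_C = 1/(ωC) = 324.7 Ω
Parallel: admittances add. Y = 1/R + 1/(jωL) + jωC
Y = (0.0005435 + j0.002639) S
|Y| = 0.002694 S → |Z| = 1/|Y| = 371.2 Ω, ∠Z = −∠Y = -78.36°

371.2 Ω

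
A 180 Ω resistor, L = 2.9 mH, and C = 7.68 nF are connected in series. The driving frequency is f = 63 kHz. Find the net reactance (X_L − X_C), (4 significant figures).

ω = 2πf = 395800 rad/s
X_L = ωL = 1148 Ω
X_C = 1/(ωC) = 328.9 Ω
X = 1148 − 328.9 = 819.0 Ω

819.0 Ω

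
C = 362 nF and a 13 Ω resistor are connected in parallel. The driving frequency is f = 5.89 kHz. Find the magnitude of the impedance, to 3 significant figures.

ω = 2πf = 37010 rad/s
X_C = 1/(ωC) = 74.6 Ω
Parallel: admittances add. Y = 1/R + jωC
Y = (0.0769 + j0.0134) S
|Y| = 0.0781 S → |Z| = 1/|Y| = 12.8 Ω, ∠Z = −∠Y = -9.88°

12.8 Ω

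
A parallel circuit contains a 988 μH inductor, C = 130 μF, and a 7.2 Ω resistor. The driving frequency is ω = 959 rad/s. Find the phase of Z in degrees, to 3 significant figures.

X_L = ωL = 0.947 Ω
X_C = 1/(ωC) = 8.02 Ω
Parallel: admittances add. Y = 1/R + 1/(jωL) + jωC
Y = (0.139 − j0.931) S
|Y| = 0.941 S → |Z| = 1/|Y| = 1.06 Ω, ∠Z = −∠Y = 81.5°

81.5°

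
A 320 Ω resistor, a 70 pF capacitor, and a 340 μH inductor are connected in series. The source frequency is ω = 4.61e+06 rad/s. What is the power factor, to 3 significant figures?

X_L = ωL = 1570 Ω
X_C = 1/(ωC) = 3100 Ω
Net reactance X = X_L − X_C = -1530 Ω
Z = 320 − j1530 Ω
|Z| = √(320² + 1530²) = 1560 Ω
∠Z = arctan(-1530/320) = -78.2°
cos φ = cos(-78.2°) = 0.205

0.205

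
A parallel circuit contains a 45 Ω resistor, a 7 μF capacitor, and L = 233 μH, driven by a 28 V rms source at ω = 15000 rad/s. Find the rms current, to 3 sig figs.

X_L = ωL = 3.50 Ω
X_C = 1/(ωC) = 9.52 Ω
Parallel: admittances add. Y = 1/R + 1/(jωL) + jωC
Y = (0.0222 − j0.181) S
|Y| = 0.182 S → |Z| = 1/|Y| = 5.48 Ω, ∠Z = −∠Y = 83.0°
I = V/|Z| = 28/5.48 = 5.11 A

5.11 A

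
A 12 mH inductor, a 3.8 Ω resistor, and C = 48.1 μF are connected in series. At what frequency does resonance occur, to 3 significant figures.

209 Hz

ω₀ = 1/√(LC) = 1/√(0.012 × 4.81e-05) = 1316 rad/s
f₀ = ω₀/(2π) = 209 Hz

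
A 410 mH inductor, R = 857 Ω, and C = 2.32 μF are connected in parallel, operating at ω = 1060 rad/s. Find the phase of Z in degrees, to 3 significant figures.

-7.72°

X_L = ωL = 435 Ω
X_C = 1/(ωC) = 407 Ω
Parallel: admittances add. Y = 1/R + 1/(jωL) + jωC
Y = (0.00117 + j0.000158) S
|Y| = 0.00118 S → |Z| = 1/|Y| = 849 Ω, ∠Z = −∠Y = -7.72°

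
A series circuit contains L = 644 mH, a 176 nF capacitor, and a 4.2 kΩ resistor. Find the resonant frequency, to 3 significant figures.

473 Hz

ω₀ = 1/√(LC) = 1/√(0.644 × 1.76e-07) = 2970 rad/s
f₀ = ω₀/(2π) = 473 Hz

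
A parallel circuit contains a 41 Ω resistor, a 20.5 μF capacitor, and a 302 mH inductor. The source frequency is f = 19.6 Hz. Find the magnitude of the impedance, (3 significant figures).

ω = 2πf = 123.2 rad/s
X_L = ωL = 37.2 Ω
X_C = 1/(ωC) = 396 Ω
Parallel: admittances add. Y = 1/R + 1/(jωL) + jωC
Y = (0.0244 − j0.0244) S
|Y| = 0.0345 S → |Z| = 1/|Y| = 29.0 Ω, ∠Z = −∠Y = 45.0°

29.0 Ω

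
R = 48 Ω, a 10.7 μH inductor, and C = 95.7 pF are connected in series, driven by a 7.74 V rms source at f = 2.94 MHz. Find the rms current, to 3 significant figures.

ω = 2πf = 1.847e+07 rad/s
X_L = ωL = 198 Ω
X_C = 1/(ωC) = 566 Ω
Net reactance X = X_L − X_C = -368 Ω
Z = 48.0 − j368 Ω
|Z| = √(48.0² + 368²) = 371 Ω
I = V/|Z| = 7.74/371 = 20.9 mA

20.9 mA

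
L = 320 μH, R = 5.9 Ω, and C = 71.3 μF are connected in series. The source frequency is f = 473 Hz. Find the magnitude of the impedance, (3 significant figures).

7.00 Ω

ω = 2πf = 2972 rad/s
X_L = ωL = 0.951 Ω
X_C = 1/(ωC) = 4.72 Ω
Net reactance X = X_L − X_C = -3.77 Ω
Z = 5.90 − j3.77 Ω
|Z| = √(5.90² + 3.77²) = 7.00 Ω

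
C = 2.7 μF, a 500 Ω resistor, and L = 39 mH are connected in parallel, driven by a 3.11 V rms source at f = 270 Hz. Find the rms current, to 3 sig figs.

33.3 mA

ω = 2πf = 1696 rad/s
X_L = ωL = 66.2 Ω
X_C = 1/(ωC) = 218 Ω
Parallel: admittances add. Y = 1/R + 1/(jωL) + jωC
Y = (0.00200 − j0.0105) S
|Y| = 0.0107 S → |Z| = 1/|Y| = 93.3 Ω, ∠Z = −∠Y = 79.2°
I = V/|Z| = 3.11/93.3 = 33.3 mA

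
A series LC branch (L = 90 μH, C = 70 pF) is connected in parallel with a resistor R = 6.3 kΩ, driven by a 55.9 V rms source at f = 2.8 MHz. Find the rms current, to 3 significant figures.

ω = 2πf = 1.759e+07 rad/s
X_L = ωL = 1580 Ω
X_C = 1/(ωC) = 812 Ω
Branch 1: Z₁ = R = 6300 Ω
Branch 2 (series LC): Z₂ = j(X_L − X_C) = j771 Ω
Parallel: Z = Z₁Z₂/(Z₁+Z₂), |Z| = 766 Ω, ∠Z = 83.0°
I = V/|Z| = 55.9/766 = 73.0 mA

73.0 mA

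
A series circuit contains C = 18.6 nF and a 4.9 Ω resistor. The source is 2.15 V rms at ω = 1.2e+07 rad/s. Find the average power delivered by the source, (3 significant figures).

X_C = 1/(ωC) = 4.48 Ω
Z = 4.90 − j4.48 Ω
|Z| = √(4.90² + 4.48²) = 6.64 Ω
∠Z = arctan(-4.48/4.90) = -42.4°
I = V/|Z| = 324 mA
P = VI cos φ = 2.15 × 0.324 × cos(-42.4°) = 514 mW

514 mW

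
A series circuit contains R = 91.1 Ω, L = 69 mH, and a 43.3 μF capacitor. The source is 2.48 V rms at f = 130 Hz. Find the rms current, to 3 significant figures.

26.0 mA

ω = 2πf = 816.8 rad/s
X_L = ωL = 56.4 Ω
X_C = 1/(ωC) = 28.3 Ω
Net reactance X = X_L − X_C = 28.1 Ω
Z = 91.1 + j28.1 Ω
|Z| = √(91.1² + 28.1²) = 95.3 Ω
I = V/|Z| = 2.48/95.3 = 26.0 mA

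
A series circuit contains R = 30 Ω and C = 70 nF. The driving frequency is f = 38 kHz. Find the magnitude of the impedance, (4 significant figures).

ω = 2πf = 238800 rad/s
X_C = 1/(ωC) = 59.83 Ω
Z = 30.00 − j59.83 Ω
|Z| = √(30.00² + 59.83²) = 66.93 Ω

66.93 Ω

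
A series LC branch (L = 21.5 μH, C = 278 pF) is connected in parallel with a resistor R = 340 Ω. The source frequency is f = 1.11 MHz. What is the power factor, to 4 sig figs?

ω = 2πf = 6.974e+06 rad/s
X_L = ωL = 149.9 Ω
X_C = 1/(ωC) = 515.8 Ω
Branch 1: Z₁ = R = 340.0 Ω
Branch 2 (series LC): Z₂ = j(X_L − X_C) = −j365.8 Ω
Parallel: Z = Z₁Z₂/(Z₁+Z₂), |Z| = 249.0 Ω, ∠Z = -42.91°
cos φ = cos(-42.91°) = 0.7325

0.7325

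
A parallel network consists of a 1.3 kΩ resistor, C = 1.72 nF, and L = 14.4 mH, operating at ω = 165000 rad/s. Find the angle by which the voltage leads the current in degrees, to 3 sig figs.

10.1°

X_L = ωL = 2380 Ω
X_C = 1/(ωC) = 3520 Ω
Parallel: admittances add. Y = 1/R + 1/(jωL) + jωC
Y = (0.000769 − j0.000137) S
|Y| = 0.000781 S → |Z| = 1/|Y| = 1280 Ω, ∠Z = −∠Y = 10.1°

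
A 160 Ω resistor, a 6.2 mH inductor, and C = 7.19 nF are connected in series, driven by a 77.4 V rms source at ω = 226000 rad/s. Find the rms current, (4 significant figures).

X_L = ωL = 1401 Ω
X_C = 1/(ωC) = 615.4 Ω
Net reactance X = X_L − X_C = 785.8 Ω
Z = 160.0 + j785.8 Ω
|Z| = √(160.0² + 785.8²) = 801.9 Ω
I = V/|Z| = 77.4/801.9 = 96.52 mA

96.52 mA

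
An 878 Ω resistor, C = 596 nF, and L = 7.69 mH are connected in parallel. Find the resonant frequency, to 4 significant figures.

ω₀ = 1/√(LC) = 1/√(0.00769 × 5.96e-07) = 14770 rad/s
f₀ = ω₀/(2π) = 2.351 kHz

2.351 kHz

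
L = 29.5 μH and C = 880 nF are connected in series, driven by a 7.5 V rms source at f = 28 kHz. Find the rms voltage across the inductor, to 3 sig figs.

30.7 V

ω = 2πf = 175900 rad/s
X_L = ωL = 5.19 Ω
X_C = 1/(ωC) = 6.46 Ω
Net reactance X = X_L − X_C = -1.27 Ω
Z = − j1.27 Ω
|Z| = √(0² + 1.27²) = 1.27 Ω
I = V/|Z| = 5.91 A
V_L = I·|Z_L| = 5.91 × 5.19 = 30.7 V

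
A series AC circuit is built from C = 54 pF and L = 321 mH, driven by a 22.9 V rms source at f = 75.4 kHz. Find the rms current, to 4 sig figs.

ω = 2πf = 473800 rad/s
X_L = ωL = 152100 Ω
X_C = 1/(ωC) = 39090 Ω
Net reactance X = X_L − X_C = 113000 Ω
Z = j113000 Ω
|Z| = √(0² + 113000²) = 113000 Ω
I = V/|Z| = 22.9/113000 = 202.7 μA

202.7 μA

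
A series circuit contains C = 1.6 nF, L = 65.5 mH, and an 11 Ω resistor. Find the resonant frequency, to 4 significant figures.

15.55 kHz

ω₀ = 1/√(LC) = 1/√(0.0655 × 1.6e-09) = 97680 rad/s
f₀ = ω₀/(2π) = 15.55 kHz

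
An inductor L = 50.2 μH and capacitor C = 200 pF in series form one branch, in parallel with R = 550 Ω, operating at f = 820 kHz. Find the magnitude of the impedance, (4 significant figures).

435.2 Ω

ω = 2πf = 5.152e+06 rad/s
X_L = ωL = 258.6 Ω
X_C = 1/(ωC) = 970.5 Ω
Branch 1: Z₁ = R = 550.0 Ω
Branch 2 (series LC): Z₂ = j(X_L − X_C) = −j711.8 Ω
Parallel: Z = Z₁Z₂/(Z₁+Z₂), |Z| = 435.2 Ω, ∠Z = -37.69°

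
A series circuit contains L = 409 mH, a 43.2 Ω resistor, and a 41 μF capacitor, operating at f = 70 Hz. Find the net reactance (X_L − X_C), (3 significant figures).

ω = 2πf = 439.8 rad/s
X_L = ωL = 180 Ω
X_C = 1/(ωC) = 55.5 Ω
X = 180 − 55.5 = 124 Ω

124 Ω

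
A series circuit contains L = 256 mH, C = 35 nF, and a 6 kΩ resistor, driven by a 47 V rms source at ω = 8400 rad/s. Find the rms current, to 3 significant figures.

X_L = ωL = 2150 Ω
X_C = 1/(ωC) = 3400 Ω
Net reactance X = X_L − X_C = -1250 Ω
Z = 6000 − j1250 Ω
|Z| = √(6000² + 1250²) = 6130 Ω
I = V/|Z| = 47/6130 = 7.67 mA

7.67 mA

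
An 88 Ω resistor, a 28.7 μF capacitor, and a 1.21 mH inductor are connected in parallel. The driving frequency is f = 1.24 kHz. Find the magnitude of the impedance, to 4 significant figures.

ω = 2πf = 7791 rad/s
X_L = ωL = 9.427 Ω
X_C = 1/(ωC) = 4.472 Ω
Parallel: admittances add. Y = 1/R + 1/(jωL) + jωC
Y = (0.01136 + j0.1175) S
|Y| = 0.1181 S → |Z| = 1/|Y| = 8.469 Ω, ∠Z = −∠Y = -84.48°

8.469 Ω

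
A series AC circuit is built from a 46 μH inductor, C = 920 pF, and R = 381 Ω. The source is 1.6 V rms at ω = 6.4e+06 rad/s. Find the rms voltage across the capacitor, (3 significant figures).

0.678 V

X_L = ωL = 294 Ω
X_C = 1/(ωC) = 170 Ω
Net reactance X = X_L − X_C = 125 Ω
Z = 381 + j125 Ω
|Z| = √(381² + 125²) = 401 Ω
I = V/|Z| = 3.99 mA
V_C = I·|Z_C| = 0.00399 × 170 = 0.678 V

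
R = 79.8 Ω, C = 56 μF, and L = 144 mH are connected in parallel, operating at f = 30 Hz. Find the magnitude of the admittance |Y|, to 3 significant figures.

29.1 mS

ω = 2πf = 188.5 rad/s
X_L = ωL = 27.1 Ω
X_C = 1/(ωC) = 94.7 Ω
Parallel: admittances add. Y = 1/R + 1/(jωL) + jωC
Y = (0.0125 − j0.0263) S
|Y| = 0.0291 S → |Z| = 1/|Y| = 34.3 Ω, ∠Z = −∠Y = 64.5°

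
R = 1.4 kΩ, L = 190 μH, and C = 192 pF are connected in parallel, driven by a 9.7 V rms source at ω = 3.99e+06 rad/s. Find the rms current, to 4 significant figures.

8.762 mA

X_L = ωL = 758.1 Ω
X_C = 1/(ωC) = 1305 Ω
Parallel: admittances add. Y = 1/R + 1/(jωL) + jωC
Y = (0.0007143 − j0.0005530) S
|Y| = 0.0009033 S → |Z| = 1/|Y| = 1107 Ω, ∠Z = −∠Y = 37.75°
I = V/|Z| = 9.7/1107 = 8.762 mA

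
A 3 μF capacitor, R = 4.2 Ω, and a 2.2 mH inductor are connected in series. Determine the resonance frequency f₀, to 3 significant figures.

1.96 kHz

ω₀ = 1/√(LC) = 1/√(0.0022 × 3e-06) = 12310 rad/s
f₀ = ω₀/(2π) = 1.96 kHz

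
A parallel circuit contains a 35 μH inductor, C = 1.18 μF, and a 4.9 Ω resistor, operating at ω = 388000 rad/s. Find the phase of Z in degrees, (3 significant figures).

-62.0°

X_L = ωL = 13.6 Ω
X_C = 1/(ωC) = 2.18 Ω
Parallel: admittances add. Y = 1/R + 1/(jωL) + jωC
Y = (0.204 + j0.384) S
|Y| = 0.435 S → |Z| = 1/|Y| = 2.30 Ω, ∠Z = −∠Y = -62.0°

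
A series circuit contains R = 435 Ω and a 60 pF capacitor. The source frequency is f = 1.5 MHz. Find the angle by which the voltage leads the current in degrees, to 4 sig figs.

ω = 2πf = 9.425e+06 rad/s
X_C = 1/(ωC) = 1768 Ω
Z = 435.0 − j1768 Ω
|Z| = √(435.0² + 1768²) = 1821 Ω
∠Z = arctan(-1768/435.0) = -76.18°

-76.18°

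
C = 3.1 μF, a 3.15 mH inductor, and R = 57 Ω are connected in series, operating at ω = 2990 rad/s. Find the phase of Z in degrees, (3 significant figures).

-59.9°

X_L = ωL = 9.42 Ω
X_C = 1/(ωC) = 108 Ω
Net reactance X = X_L − X_C = -98.5 Ω
Z = 57.0 − j98.5 Ω
|Z| = √(57.0² + 98.5²) = 114 Ω
∠Z = arctan(-98.5/57.0) = -59.9°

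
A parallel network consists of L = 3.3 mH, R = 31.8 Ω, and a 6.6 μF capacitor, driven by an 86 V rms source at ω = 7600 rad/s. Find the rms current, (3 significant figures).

X_L = ωL = 25.1 Ω
X_C = 1/(ωC) = 19.9 Ω
Parallel: admittances add. Y = 1/R + 1/(jωL) + jωC
Y = (0.0314 + j0.0103) S
|Y| = 0.0331 S → |Z| = 1/|Y| = 30.2 Ω, ∠Z = −∠Y = -18.1°
I = V/|Z| = 86/30.2 = 2.85 A

2.85 A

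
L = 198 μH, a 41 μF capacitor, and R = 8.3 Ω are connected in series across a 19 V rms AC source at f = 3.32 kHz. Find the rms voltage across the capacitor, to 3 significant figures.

2.52 V

ω = 2πf = 20860 rad/s
X_L = ωL = 4.13 Ω
X_C = 1/(ωC) = 1.17 Ω
Net reactance X = X_L − X_C = 2.96 Ω
Z = 8.30 + j2.96 Ω
|Z| = √(8.30² + 2.96²) = 8.81 Ω
I = V/|Z| = 2.16 A
V_C = I·|Z_C| = 2.16 × 1.17 = 2.52 V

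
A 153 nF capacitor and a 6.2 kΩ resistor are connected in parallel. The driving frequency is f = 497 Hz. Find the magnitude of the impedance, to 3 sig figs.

ω = 2πf = 3123 rad/s
X_C = 1/(ωC) = 2090 Ω
Parallel: admittances add. Y = 1/R + jωC
Y = (0.000161 + j0.000478) S
|Y| = 0.000504 S → |Z| = 1/|Y| = 1980 Ω, ∠Z = −∠Y = -71.3°

1980 Ω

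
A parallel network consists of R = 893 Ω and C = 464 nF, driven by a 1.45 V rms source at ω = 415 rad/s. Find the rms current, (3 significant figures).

X_C = 1/(ωC) = 5190 Ω
Parallel: admittances add. Y = 1/R + jωC
Y = (0.00112 + j0.000193) S
|Y| = 0.00114 S → |Z| = 1/|Y| = 880 Ω, ∠Z = −∠Y = -9.76°
I = V/|Z| = 1.45/880 = 1.65 mA

1.65 mA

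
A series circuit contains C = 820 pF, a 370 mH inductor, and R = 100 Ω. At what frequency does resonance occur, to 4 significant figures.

ω₀ = 1/√(LC) = 1/√(0.37 × 8.2e-10) = 57410 rad/s
f₀ = ω₀/(2π) = 9.137 kHz

9.137 kHz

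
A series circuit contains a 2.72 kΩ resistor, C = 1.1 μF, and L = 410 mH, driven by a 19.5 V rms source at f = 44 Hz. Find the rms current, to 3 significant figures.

ω = 2πf = 276.5 rad/s
X_L = ωL = 113 Ω
X_C = 1/(ωC) = 3290 Ω
Net reactance X = X_L − X_C = -3170 Ω
Z = 2720 − j3170 Ω
|Z| = √(2720² + 3170²) = 4180 Ω
I = V/|Z| = 19.5/4180 = 4.66 mA

4.66 mA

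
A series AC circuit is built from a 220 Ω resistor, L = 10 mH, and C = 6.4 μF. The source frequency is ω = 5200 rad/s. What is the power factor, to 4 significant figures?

X_L = ωL = 52.00 Ω
X_C = 1/(ωC) = 30.05 Ω
Net reactance X = X_L − X_C = 21.95 Ω
Z = 220.0 + j21.95 Ω
|Z| = √(220.0² + 21.95²) = 221.1 Ω
∠Z = arctan(21.95/220.0) = 5.698°
cos φ = cos(5.698°) = 0.9951

0.9951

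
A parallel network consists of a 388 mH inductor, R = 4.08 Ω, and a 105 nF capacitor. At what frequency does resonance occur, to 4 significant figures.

ω₀ = 1/√(LC) = 1/√(0.388 × 1.05e-07) = 4954 rad/s
f₀ = ω₀/(2π) = 788.5 Hz

788.5 Hz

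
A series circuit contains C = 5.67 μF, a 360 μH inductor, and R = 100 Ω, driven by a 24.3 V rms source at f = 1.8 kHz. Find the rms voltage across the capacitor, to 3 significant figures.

ω = 2πf = 11310 rad/s
X_L = ωL = 4.07 Ω
X_C = 1/(ωC) = 15.6 Ω
Net reactance X = X_L − X_C = -11.5 Ω
Z = 100 − j11.5 Ω
|Z| = √(100² + 11.5²) = 101 Ω
I = V/|Z| = 241 mA
V_C = I·|Z_C| = 0.241 × 15.6 = 3.76 V

3.76 V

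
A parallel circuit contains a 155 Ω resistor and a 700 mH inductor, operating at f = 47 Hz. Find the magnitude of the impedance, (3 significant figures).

124 Ω

ω = 2πf = 295.3 rad/s
X_L = ωL = 207 Ω
Parallel: admittances add. Y = 1/R + 1/(jωL)
Y = (0.00645 − j0.00484) S
|Y| = 0.00806 S → |Z| = 1/|Y| = 124 Ω, ∠Z = −∠Y = 36.9°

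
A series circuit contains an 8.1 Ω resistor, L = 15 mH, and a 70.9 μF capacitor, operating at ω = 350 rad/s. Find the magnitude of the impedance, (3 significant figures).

X_L = ωL = 5.25 Ω
X_C = 1/(ωC) = 40.3 Ω
Net reactance X = X_L − X_C = -35.0 Ω
Z = 8.10 − j35.0 Ω
|Z| = √(8.10² + 35.0²) = 36.0 Ω

36.0 Ω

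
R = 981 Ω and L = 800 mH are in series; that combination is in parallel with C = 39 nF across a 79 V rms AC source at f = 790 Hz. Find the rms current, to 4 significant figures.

5.780 mA

ω = 2πf = 4964 rad/s
X_L = ωL = 3971 Ω
X_C = 1/(ωC) = 5166 Ω
Branch 1 (R+jX_L): Z₁ = 981.0 + j3971 Ω, |Z₁| = 4090 Ω
Branch 2 (−jX_C): Z₂ = −j5166 Ω
Parallel: Z = Z₁Z₂/(Z₁+Z₂), |Z| = 13670 Ω, ∠Z = 36.73°
I = V/|Z| = 79/13670 = 5.780 mA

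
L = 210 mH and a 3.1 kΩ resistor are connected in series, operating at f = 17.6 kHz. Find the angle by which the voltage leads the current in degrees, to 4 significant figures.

82.40°

ω = 2πf = 110600 rad/s
X_L = ωL = 23220 Ω
Z = 3100 + j23220 Ω
|Z| = √(3100² + 23220²) = 23430 Ω
∠Z = arctan(23220/3100) = 82.40°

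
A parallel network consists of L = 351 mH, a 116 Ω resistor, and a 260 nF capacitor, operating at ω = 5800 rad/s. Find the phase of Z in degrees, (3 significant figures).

X_L = ωL = 2040 Ω
X_C = 1/(ωC) = 663 Ω
Parallel: admittances add. Y = 1/R + 1/(jωL) + jωC
Y = (0.00862 + j0.00102) S
|Y| = 0.00868 S → |Z| = 1/|Y| = 115 Ω, ∠Z = −∠Y = -6.73°

-6.73°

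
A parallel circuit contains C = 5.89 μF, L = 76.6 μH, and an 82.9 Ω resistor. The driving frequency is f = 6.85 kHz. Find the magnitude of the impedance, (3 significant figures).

ω = 2πf = 43040 rad/s
X_L = ωL = 3.30 Ω
X_C = 1/(ωC) = 3.94 Ω
Parallel: admittances add. Y = 1/R + 1/(jωL) + jωC
Y = (0.0121 − j0.0498) S
|Y| = 0.0513 S → |Z| = 1/|Y| = 19.5 Ω, ∠Z = −∠Y = 76.4°

19.5 Ω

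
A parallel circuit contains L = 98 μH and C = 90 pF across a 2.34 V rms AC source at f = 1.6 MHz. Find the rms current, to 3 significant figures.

258 μA

ω = 2πf = 1.005e+07 rad/s
X_L = ωL = 985 Ω
X_C = 1/(ωC) = 1110 Ω
Parallel: admittances add. Y = 1/(jωL) + jωC
Y = (0 − j0.000110) S
|Y| = 0.000110 S → |Z| = 1/|Y| = 9070 Ω, ∠Z = −∠Y = 90.0°
I = V/|Z| = 2.34/9070 = 258 μA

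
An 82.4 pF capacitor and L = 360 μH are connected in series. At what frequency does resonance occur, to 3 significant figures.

924 kHz

ω₀ = 1/√(LC) = 1/√(0.00036 × 8.24e-11) = 5.806e+06 rad/s
f₀ = ω₀/(2π) = 924 kHz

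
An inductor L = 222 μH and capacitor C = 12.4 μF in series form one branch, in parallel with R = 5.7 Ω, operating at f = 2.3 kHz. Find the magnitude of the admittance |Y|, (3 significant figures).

457 mS

ω = 2πf = 14450 rad/s
X_L = ωL = 3.21 Ω
X_C = 1/(ωC) = 5.58 Ω
Branch 1: Z₁ = R = 5.70 Ω
Branch 2 (series LC): Z₂ = j(X_L − X_C) = −j2.37 Ω
Parallel: Z = Z₁Z₂/(Z₁+Z₂), |Z| = 2.19 Ω, ∠Z = -67.4°
|Y| = 1/|Z| = 457 mS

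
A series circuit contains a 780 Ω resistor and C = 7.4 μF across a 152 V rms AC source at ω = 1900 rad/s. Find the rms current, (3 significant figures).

194 mA

X_C = 1/(ωC) = 71.1 Ω
Z = 780 − j71.1 Ω
|Z| = √(780² + 71.1²) = 783 Ω
I = V/|Z| = 152/783 = 194 mA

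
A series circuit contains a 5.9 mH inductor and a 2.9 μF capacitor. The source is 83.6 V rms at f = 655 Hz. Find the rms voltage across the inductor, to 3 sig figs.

ω = 2πf = 4115 rad/s
X_L = ωL = 24.3 Ω
X_C = 1/(ωC) = 83.8 Ω
Net reactance X = X_L − X_C = -59.5 Ω
Z = − j59.5 Ω
|Z| = √(0² + 59.5²) = 59.5 Ω
I = V/|Z| = 1.40 A
V_L = I·|Z_L| = 1.40 × 24.3 = 34.1 V

34.1 V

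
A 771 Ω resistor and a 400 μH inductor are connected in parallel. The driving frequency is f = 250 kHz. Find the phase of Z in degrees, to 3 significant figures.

50.8°

ω = 2πf = 1.571e+06 rad/s
X_L = ωL = 628 Ω
Parallel: admittances add. Y = 1/R + 1/(jωL)
Y = (0.00130 − j0.00159) S
|Y| = 0.00205 S → |Z| = 1/|Y| = 487 Ω, ∠Z = −∠Y = 50.8°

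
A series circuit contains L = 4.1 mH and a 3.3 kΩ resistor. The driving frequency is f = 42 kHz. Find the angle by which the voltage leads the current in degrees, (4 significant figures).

ω = 2πf = 263900 rad/s
X_L = ωL = 1082 Ω
Z = 3300 + j1082 Ω
|Z| = √(3300² + 1082²) = 3473 Ω
∠Z = arctan(1082/3300) = 18.15°

18.15°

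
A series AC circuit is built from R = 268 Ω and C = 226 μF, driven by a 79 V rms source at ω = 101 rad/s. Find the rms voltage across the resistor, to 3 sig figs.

78.0 V

X_C = 1/(ωC) = 43.8 Ω
Z = 268 − j43.8 Ω
|Z| = √(268² + 43.8²) = 272 Ω
I = V/|Z| = 291 mA
V_R = I·|Z_R| = 0.291 × 268 = 78.0 V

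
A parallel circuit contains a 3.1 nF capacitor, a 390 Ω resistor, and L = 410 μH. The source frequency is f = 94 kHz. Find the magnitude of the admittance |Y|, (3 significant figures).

ω = 2πf = 590600 rad/s
X_L = ωL = 242 Ω
X_C = 1/(ωC) = 546 Ω
Parallel: admittances add. Y = 1/R + 1/(jωL) + jωC
Y = (0.00256 − j0.00230) S
|Y| = 0.00344 S → |Z| = 1/|Y| = 290 Ω, ∠Z = −∠Y = 41.9°

3.44 mS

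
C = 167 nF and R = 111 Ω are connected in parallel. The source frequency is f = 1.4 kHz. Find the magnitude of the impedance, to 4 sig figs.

109.6 Ω

ω = 2πf = 8796 rad/s
X_C = 1/(ωC) = 680.7 Ω
Parallel: admittances add. Y = 1/R + jωC
Y = (0.009009 + j0.001469) S
|Y| = 0.009128 S → |Z| = 1/|Y| = 109.6 Ω, ∠Z = −∠Y = -9.261°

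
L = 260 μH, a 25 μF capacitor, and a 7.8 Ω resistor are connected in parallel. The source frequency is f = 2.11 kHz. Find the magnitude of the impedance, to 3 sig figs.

7.42 Ω

ω = 2πf = 13260 rad/s
X_L = ωL = 3.45 Ω
X_C = 1/(ωC) = 3.02 Ω
Parallel: admittances add. Y = 1/R + 1/(jωL) + jωC
Y = (0.128 + j0.0413) S
|Y| = 0.135 S → |Z| = 1/|Y| = 7.42 Ω, ∠Z = −∠Y = -17.9°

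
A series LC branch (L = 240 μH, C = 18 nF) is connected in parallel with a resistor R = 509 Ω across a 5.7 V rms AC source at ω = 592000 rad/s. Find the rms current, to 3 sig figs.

119 mA

X_L = ωL = 142 Ω
X_C = 1/(ωC) = 93.8 Ω
Branch 1: Z₁ = R = 509 Ω
Branch 2 (series LC): Z₂ = j(X_L − X_C) = j48.2 Ω
Parallel: Z = Z₁Z₂/(Z₁+Z₂), |Z| = 48.0 Ω, ∠Z = 84.6°
I = V/|Z| = 5.7/48.0 = 119 mA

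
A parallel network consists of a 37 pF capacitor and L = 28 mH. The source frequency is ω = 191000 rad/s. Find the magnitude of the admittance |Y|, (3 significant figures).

X_L = ωL = 5350 Ω
X_C = 1/(ωC) = 142000 Ω
Parallel: admittances add. Y = 1/(jωL) + jωC
Y = (0 − j0.000180) S
|Y| = 0.000180 S → |Z| = 1/|Y| = 5560 Ω, ∠Z = −∠Y = 90.0°

180 μS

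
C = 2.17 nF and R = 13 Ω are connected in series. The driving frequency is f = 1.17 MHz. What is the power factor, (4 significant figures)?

ω = 2πf = 7.351e+06 rad/s
X_C = 1/(ωC) = 62.69 Ω
Z = 13.00 − j62.69 Ω
|Z| = √(13.00² + 62.69²) = 64.02 Ω
∠Z = arctan(-62.69/13.00) = -78.28°
cos φ = cos(-78.28°) = 0.2031

0.2031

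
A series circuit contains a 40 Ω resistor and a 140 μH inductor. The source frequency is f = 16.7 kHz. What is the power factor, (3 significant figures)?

ω = 2πf = 104900 rad/s
X_L = ωL = 14.7 Ω
Z = 40.0 + j14.7 Ω
|Z| = √(40.0² + 14.7²) = 42.6 Ω
∠Z = arctan(14.7/40.0) = 20.2°
cos φ = cos(20.2°) = 0.939

0.939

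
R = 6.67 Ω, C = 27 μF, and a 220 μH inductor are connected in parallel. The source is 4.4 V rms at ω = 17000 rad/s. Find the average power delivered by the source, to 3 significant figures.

X_L = ωL = 3.74 Ω
X_C = 1/(ωC) = 2.18 Ω
Parallel: admittances add. Y = 1/R + 1/(jωL) + jωC
Y = (0.150 + j0.192) S
|Y| = 0.243 S → |Z| = 1/|Y| = 4.11 Ω, ∠Z = −∠Y = -52.0°
I = V/|Z| = 1.07 A
P = VI cos φ = 4.4 × 1.07 × cos(-52.0°) = 2.90 W

2.90 W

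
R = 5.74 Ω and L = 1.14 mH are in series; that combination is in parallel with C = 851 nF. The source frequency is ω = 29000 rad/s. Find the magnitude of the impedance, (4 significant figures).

144.4 Ω

X_L = ωL = 33.06 Ω
X_C = 1/(ωC) = 40.52 Ω
Branch 1 (R+jX_L): Z₁ = 5.740 + j33.06 Ω, |Z₁| = 33.55 Ω
Branch 2 (−jX_C): Z₂ = −j40.52 Ω
Parallel: Z = Z₁Z₂/(Z₁+Z₂), |Z| = 144.4 Ω, ∠Z = 42.58°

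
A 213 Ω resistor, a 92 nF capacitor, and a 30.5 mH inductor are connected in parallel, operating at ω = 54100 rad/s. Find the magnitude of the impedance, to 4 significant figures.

X_L = ωL = 1650 Ω
X_C = 1/(ωC) = 200.9 Ω
Parallel: admittances add. Y = 1/R + 1/(jωL) + jωC
Y = (0.004695 + j0.004371) S
|Y| = 0.006415 S → |Z| = 1/|Y| = 155.9 Ω, ∠Z = −∠Y = -42.96°

155.9 Ω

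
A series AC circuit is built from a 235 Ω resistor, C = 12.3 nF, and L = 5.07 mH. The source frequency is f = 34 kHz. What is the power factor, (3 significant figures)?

ω = 2πf = 213600 rad/s
X_L = ωL = 1080 Ω
X_C = 1/(ωC) = 381 Ω
Net reactance X = X_L − X_C = 703 Ω
Z = 235 + j703 Ω
|Z| = √(235² + 703²) = 741 Ω
∠Z = arctan(703/235) = 71.5°
cos φ = cos(71.5°) = 0.317

0.317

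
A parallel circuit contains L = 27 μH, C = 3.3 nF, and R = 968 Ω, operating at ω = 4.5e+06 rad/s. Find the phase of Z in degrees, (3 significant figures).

-81.1°

X_L = ωL = 122 Ω
X_C = 1/(ωC) = 67.3 Ω
Parallel: admittances add. Y = 1/R + 1/(jωL) + jωC
Y = (0.00103 + j0.00662) S
|Y| = 0.00670 S → |Z| = 1/|Y| = 149 Ω, ∠Z = −∠Y = -81.1°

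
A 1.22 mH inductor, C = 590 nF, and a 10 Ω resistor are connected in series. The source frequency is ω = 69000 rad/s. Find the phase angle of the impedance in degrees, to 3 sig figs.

X_L = ωL = 84.2 Ω
X_C = 1/(ωC) = 24.6 Ω
Net reactance X = X_L − X_C = 59.6 Ω
Z = 10.0 + j59.6 Ω
|Z| = √(10.0² + 59.6²) = 60.4 Ω
∠Z = arctan(59.6/10.0) = 80.5°

80.5°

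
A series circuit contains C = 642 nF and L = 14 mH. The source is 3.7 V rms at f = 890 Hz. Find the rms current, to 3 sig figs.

18.5 mA

ω = 2πf = 5592 rad/s
X_L = ωL = 78.3 Ω
X_C = 1/(ωC) = 279 Ω
Net reactance X = X_L − X_C = -200 Ω
Z = − j200 Ω
|Z| = √(0² + 200²) = 200 Ω
I = V/|Z| = 3.7/200 = 18.5 mA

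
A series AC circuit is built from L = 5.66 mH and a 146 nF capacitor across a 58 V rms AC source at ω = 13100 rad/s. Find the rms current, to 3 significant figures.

129 mA

X_L = ωL = 74.1 Ω
X_C = 1/(ωC) = 523 Ω
Net reactance X = X_L − X_C = -449 Ω
Z = − j449 Ω
|Z| = √(0² + 449²) = 449 Ω
I = V/|Z| = 58/449 = 129 mA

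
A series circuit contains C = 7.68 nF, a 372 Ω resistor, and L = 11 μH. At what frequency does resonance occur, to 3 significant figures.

548 kHz

ω₀ = 1/√(LC) = 1/√(1.1e-05 × 7.68e-09) = 3.441e+06 rad/s
f₀ = ω₀/(2π) = 548 kHz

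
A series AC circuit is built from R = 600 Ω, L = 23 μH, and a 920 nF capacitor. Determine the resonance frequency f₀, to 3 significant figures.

ω₀ = 1/√(LC) = 1/√(2.3e-05 × 9.2e-07) = 217400 rad/s
f₀ = ω₀/(2π) = 34.6 kHz

34.6 kHz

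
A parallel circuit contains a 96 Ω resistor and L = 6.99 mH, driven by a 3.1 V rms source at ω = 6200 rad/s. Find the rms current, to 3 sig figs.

78.5 mA

X_L = ωL = 43.3 Ω
Parallel: admittances add. Y = 1/R + 1/(jωL)
Y = (0.0104 − j0.0231) S
|Y| = 0.0253 S → |Z| = 1/|Y| = 39.5 Ω, ∠Z = −∠Y = 65.7°
I = V/|Z| = 3.1/39.5 = 78.5 mA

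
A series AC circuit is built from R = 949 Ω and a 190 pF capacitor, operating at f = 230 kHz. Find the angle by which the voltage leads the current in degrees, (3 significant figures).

-75.4°

ω = 2πf = 1.445e+06 rad/s
X_C = 1/(ωC) = 3640 Ω
Z = 949 − j3640 Ω
|Z| = √(949² + 3640²) = 3760 Ω
∠Z = arctan(-3640/949) = -75.4°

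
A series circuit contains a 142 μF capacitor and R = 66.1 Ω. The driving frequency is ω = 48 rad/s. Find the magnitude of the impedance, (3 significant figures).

X_C = 1/(ωC) = 147 Ω
Z = 66.1 − j147 Ω
|Z| = √(66.1² + 147²) = 161 Ω

161 Ω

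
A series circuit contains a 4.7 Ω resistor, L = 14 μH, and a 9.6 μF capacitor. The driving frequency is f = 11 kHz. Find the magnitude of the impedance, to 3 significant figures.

4.73 Ω

ω = 2πf = 69120 rad/s
X_L = ωL = 0.968 Ω
X_C = 1/(ωC) = 1.51 Ω
Net reactance X = X_L − X_C = -0.540 Ω
Z = 4.70 − j0.540 Ω
|Z| = √(4.70² + 0.540²) = 4.73 Ω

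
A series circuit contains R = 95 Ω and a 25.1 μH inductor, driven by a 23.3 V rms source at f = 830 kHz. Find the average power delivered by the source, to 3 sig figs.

1.97 W

ω = 2πf = 5.215e+06 rad/s
X_L = ωL = 131 Ω
Z = 95.0 + j131 Ω
|Z| = √(95.0² + 131²) = 162 Ω
∠Z = arctan(131/95.0) = 54.0°
I = V/|Z| = 144 mA
P = VI cos φ = 23.3 × 0.144 × cos(54.0°) = 1.97 W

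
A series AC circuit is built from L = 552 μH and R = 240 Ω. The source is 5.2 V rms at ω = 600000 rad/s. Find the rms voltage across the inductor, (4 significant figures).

4.211 V

X_L = ωL = 331.2 Ω
Z = 240.0 + j331.2 Ω
|Z| = √(240.0² + 331.2²) = 409.0 Ω
I = V/|Z| = 12.71 mA
V_L = I·|Z_L| = 0.01271 × 331.2 = 4.211 V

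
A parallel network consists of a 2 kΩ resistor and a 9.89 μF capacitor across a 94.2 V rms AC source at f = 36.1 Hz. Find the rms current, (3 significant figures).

ω = 2πf = 226.8 rad/s
X_C = 1/(ωC) = 446 Ω
Parallel: admittances add. Y = 1/R + jωC
Y = (0.000500 + j0.00224) S
|Y| = 0.00230 S → |Z| = 1/|Y| = 435 Ω, ∠Z = −∠Y = -77.4°
I = V/|Z| = 94.2/435 = 217 mA

217 mA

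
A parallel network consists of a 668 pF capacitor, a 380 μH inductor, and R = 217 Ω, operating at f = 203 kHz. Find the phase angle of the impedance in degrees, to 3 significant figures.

14.7°

ω = 2πf = 1.275e+06 rad/s
X_L = ωL = 485 Ω
X_C = 1/(ωC) = 1170 Ω
Parallel: admittances add. Y = 1/R + 1/(jωL) + jωC
Y = (0.00461 − j0.00121) S
|Y| = 0.00476 S → |Z| = 1/|Y| = 210 Ω, ∠Z = −∠Y = 14.7°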